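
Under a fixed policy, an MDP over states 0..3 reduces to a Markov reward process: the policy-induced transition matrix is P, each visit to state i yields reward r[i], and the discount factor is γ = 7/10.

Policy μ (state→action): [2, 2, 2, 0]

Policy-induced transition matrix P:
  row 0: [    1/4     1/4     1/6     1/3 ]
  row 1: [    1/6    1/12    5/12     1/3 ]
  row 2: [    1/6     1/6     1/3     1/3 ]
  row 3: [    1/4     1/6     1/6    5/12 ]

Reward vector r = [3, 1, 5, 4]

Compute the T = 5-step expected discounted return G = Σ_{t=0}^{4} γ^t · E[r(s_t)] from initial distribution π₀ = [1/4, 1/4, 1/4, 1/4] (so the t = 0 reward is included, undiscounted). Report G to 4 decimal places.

t=0: π = [0.2500, 0.2500, 0.2500, 0.2500], E[r] = 3.2500, γ^t·E[r] = 3.250000, running G = 3.250000
t=1: π = [0.2083, 0.1667, 0.2708, 0.3542], E[r] = 3.5625, γ^t·E[r] = 2.493750, running G = 5.743750
t=2: π = [0.2135, 0.1701, 0.2535, 0.3628], E[r] = 3.5295, γ^t·E[r] = 1.729462, running G = 7.473212
t=3: π = [0.2147, 0.1703, 0.2514, 0.3636], E[r] = 3.5259, γ^t·E[r] = 1.209383, running G = 8.682594
t=4: π = [0.2149, 0.1704, 0.2511, 0.3636], E[r] = 3.5252, γ^t·E[r] = 0.846397, running G = 9.528992

G = 9.5290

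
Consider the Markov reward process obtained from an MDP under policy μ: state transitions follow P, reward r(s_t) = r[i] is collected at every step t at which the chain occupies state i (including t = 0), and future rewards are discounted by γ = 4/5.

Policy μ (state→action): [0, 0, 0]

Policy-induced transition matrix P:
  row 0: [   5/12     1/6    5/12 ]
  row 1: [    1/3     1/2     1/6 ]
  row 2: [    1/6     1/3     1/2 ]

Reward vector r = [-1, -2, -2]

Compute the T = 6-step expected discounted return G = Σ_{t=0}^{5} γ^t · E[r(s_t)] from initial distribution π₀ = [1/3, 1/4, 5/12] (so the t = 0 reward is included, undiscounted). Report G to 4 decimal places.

t=0: π = [0.3333, 0.2500, 0.4167], E[r] = -1.6667, γ^t·E[r] = -1.666667, running G = -1.666667
t=1: π = [0.2917, 0.3194, 0.3889], E[r] = -1.7083, γ^t·E[r] = -1.366667, running G = -3.033333
t=2: π = [0.2928, 0.3380, 0.3692], E[r] = -1.7072, γ^t·E[r] = -1.092593, running G = -4.125926
t=3: π = [0.2962, 0.3409, 0.3629], E[r] = -1.7038, γ^t·E[r] = -0.872346, running G = -4.998272
t=4: π = [0.2975, 0.3408, 0.3617], E[r] = -1.7025, γ^t·E[r] = -0.697333, running G = -5.695605
t=5: π = [0.2978, 0.3405, 0.3616], E[r] = -1.7022, γ^t·E[r] = -0.557762, running G = -6.253367

G = -6.2534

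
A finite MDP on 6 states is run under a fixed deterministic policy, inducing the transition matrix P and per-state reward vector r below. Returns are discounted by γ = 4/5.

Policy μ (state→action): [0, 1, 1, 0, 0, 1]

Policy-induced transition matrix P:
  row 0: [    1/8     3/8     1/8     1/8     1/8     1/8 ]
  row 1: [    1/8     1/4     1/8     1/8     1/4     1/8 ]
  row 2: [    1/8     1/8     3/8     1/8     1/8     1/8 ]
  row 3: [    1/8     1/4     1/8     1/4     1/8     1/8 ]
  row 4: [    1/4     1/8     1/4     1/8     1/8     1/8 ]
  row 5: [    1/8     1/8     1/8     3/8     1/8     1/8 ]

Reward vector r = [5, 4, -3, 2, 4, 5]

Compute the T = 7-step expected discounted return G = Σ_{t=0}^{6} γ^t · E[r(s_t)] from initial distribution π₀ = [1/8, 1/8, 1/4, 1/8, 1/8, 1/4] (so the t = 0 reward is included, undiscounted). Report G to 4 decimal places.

t=0: π = [0.1250, 0.1250, 0.2500, 0.1250, 0.1250, 0.2500], E[r] = 2.3750, γ^t·E[r] = 2.375000, running G = 2.375000
t=1: π = [0.1406, 0.1875, 0.2031, 0.2031, 0.1406, 0.1250], E[r] = 2.4375, γ^t·E[r] = 1.950000, running G = 4.325000
t=2: π = [0.1426, 0.2090, 0.1934, 0.1816, 0.1484, 0.1250], E[r] = 2.5508, γ^t·E[r] = 1.632500, running G = 5.957500
t=3: π = [0.1436, 0.2095, 0.1919, 0.1790, 0.1511, 0.1250], E[r] = 2.5674, γ^t·E[r] = 1.314500, running G = 7.272000
t=4: π = [0.1439, 0.2094, 0.1919, 0.1786, 0.1512, 0.1250], E[r] = 2.5686, γ^t·E[r] = 1.052100, running G = 8.324100
t=5: π = [0.1439, 0.2095, 0.1919, 0.1786, 0.1512, 0.1250], E[r] = 2.5687, γ^t·E[r] = 0.841710, running G = 9.165810
t=6: π = [0.1439, 0.2095, 0.1919, 0.1786, 0.1512, 0.1250], E[r] = 2.5687, γ^t·E[r] = 0.673372, running G = 9.839182

G = 9.8392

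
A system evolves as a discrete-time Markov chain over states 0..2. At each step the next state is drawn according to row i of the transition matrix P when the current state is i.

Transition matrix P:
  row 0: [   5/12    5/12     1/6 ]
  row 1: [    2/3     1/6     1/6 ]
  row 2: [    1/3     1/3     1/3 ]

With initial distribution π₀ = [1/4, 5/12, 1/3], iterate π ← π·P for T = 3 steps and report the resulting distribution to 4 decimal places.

π = [0.4814, 0.3179, 0.2006]

t=0: π = [0.2500, 0.4167, 0.3333]
t=1: π = [0.4931, 0.2847, 0.2222]
t=2: π = [0.4693, 0.3270, 0.2037]
t=3: π = [0.4814, 0.3179, 0.2006]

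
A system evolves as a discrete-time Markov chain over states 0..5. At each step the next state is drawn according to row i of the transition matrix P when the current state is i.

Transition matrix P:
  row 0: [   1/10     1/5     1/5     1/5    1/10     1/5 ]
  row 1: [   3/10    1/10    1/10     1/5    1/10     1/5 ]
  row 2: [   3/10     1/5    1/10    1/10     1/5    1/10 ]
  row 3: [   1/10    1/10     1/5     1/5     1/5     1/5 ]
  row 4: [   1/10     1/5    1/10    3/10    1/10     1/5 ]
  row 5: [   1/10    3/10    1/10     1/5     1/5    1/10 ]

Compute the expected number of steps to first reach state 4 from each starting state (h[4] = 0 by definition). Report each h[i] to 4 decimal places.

h = [6.6521, 6.6969, 6.1587, 5.9824, 0.0000, 6.0962]

First-step conditioning: h[4] = 0; for i ≠ 4, h[i] = 1 + Σ_k P[i][k]·h[k].
  h[0] = 1 + 1/10·h[0] + 1/5·h[1] + 1/5·h[2] + 1/5·h[3] + 1/5·h[5]
  h[1] = 1 + 3/10·h[0] + 1/10·h[1] + 1/10·h[2] + 1/5·h[3] + 1/5·h[5]
  h[2] = 1 + 3/10·h[0] + 1/5·h[1] + 1/10·h[2] + 1/10·h[3] + 1/10·h[5]
  h[3] = 1 + 1/10·h[0] + 1/10·h[1] + 1/5·h[2] + 1/5·h[3] + 1/5·h[5]
  h[5] = 1 + 1/10·h[0] + 3/10·h[1] + 1/10·h[2] + 1/5·h[3] + 1/10·h[5]
Solving the 5×5 linear system over states ≠ 4 gives exactly h = [26402/3969, 8860/1323, 388/63, 3392/567, 0, 24196/3969] (h[4] = 0 is the target).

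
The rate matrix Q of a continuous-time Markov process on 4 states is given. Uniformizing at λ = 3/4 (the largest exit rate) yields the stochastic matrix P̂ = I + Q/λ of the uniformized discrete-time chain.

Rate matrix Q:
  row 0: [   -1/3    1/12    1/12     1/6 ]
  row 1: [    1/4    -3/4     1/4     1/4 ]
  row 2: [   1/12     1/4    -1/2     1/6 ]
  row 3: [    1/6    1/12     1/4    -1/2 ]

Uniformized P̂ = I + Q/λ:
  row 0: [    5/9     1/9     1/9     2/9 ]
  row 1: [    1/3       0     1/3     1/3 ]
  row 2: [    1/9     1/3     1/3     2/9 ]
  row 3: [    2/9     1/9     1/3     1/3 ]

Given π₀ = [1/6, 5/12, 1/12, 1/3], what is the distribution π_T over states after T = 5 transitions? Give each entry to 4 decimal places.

π = [0.3145, 0.1527, 0.2636, 0.2692]

t=0: π = [0.1667, 0.4167, 0.0833, 0.3333]
t=1: π = [0.3148, 0.0833, 0.2963, 0.3056]
t=2: π = [0.3035, 0.1677, 0.2634, 0.2654]
t=3: π = [0.3128, 0.1510, 0.2659, 0.2703]
t=4: π = [0.3137, 0.1534, 0.2638, 0.2690]
t=5: π = [0.3145, 0.1527, 0.2636, 0.2692]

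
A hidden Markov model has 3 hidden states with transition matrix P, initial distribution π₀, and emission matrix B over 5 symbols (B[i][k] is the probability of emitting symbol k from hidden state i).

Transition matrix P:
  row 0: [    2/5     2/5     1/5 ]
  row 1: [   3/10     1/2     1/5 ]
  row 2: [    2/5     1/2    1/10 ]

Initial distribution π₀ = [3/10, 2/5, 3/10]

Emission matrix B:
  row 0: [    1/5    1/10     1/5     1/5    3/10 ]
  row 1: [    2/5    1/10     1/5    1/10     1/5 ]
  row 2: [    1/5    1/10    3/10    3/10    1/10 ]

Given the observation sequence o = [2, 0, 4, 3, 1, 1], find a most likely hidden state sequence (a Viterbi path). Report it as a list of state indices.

t=0: δ = [6.000e-02, 8.000e-02, 9.000e-02]  (obs o_0=2)
t=1: δ = [7.200e-03, 1.800e-02, 3.200e-03]  ψ = [2, 2, 1]  (obs o_1=0)
t=2: δ = [1.620e-03, 1.800e-03, 3.600e-04]  ψ = [1, 1, 1]  (obs o_2=4)
t=3: δ = [1.296e-04, 9.000e-05, 1.080e-04]  ψ = [0, 1, 1]  (obs o_3=3)
t=4: δ = [5.184e-06, 5.400e-06, 2.592e-06]  ψ = [0, 2, 0]  (obs o_4=1)
t=5: δ = [2.074e-07, 2.700e-07, 1.080e-07]  ψ = [0, 1, 1]  (obs o_5=1)
backtrack: best end state = 1; path = [2, 1, 1, 2, 1, 1]

path = [2, 1, 1, 2, 1, 1]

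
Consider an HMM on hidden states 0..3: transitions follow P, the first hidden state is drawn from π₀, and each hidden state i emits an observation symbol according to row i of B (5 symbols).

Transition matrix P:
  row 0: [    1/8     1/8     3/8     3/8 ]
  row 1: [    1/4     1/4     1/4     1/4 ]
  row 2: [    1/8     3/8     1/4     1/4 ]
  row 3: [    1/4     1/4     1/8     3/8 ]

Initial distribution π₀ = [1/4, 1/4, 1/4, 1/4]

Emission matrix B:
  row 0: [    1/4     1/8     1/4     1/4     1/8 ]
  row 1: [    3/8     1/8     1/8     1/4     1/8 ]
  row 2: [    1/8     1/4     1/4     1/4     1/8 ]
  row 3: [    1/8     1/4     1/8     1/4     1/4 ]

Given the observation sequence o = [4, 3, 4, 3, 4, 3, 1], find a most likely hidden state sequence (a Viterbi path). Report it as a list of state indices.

t=0: δ = [3.125e-02, 3.125e-02, 3.125e-02, 6.250e-02]  (obs o_0=4)
t=1: δ = [3.906e-03, 3.906e-03, 2.930e-03, 5.859e-03]  ψ = [3, 3, 0, 3]  (obs o_1=3)
t=2: δ = [1.831e-04, 1.831e-04, 1.831e-04, 5.493e-04]  ψ = [3, 3, 0, 3]  (obs o_2=4)
t=3: δ = [3.433e-05, 3.433e-05, 1.717e-05, 5.150e-05]  ψ = [3, 3, 0, 3]  (obs o_3=3)
t=4: δ = [1.609e-06, 1.609e-06, 1.609e-06, 4.828e-06]  ψ = [3, 3, 0, 3]  (obs o_4=4)
t=5: δ = [3.017e-07, 3.017e-07, 1.509e-07, 4.526e-07]  ψ = [3, 3, 0, 3]  (obs o_5=3)
t=6: δ = [1.414e-08, 1.414e-08, 2.829e-08, 4.243e-08]  ψ = [3, 3, 0, 3]  (obs o_6=1)
backtrack: best end state = 3; path = [3, 3, 3, 3, 3, 3, 3]

path = [3, 3, 3, 3, 3, 3, 3]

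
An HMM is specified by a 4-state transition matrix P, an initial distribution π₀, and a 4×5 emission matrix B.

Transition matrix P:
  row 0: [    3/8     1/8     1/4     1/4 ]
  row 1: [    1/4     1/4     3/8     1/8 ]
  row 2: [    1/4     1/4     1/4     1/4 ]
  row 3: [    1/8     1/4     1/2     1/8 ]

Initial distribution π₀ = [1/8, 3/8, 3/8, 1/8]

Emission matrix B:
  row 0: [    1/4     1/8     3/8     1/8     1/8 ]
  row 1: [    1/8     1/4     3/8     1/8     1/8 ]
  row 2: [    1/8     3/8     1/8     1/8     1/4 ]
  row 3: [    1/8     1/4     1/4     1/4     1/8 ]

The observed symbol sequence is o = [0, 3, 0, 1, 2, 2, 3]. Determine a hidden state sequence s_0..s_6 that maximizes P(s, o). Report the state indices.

t=0: δ = [3.125e-02, 4.688e-02, 4.688e-02, 1.562e-02]  (obs o_0=0)
t=1: δ = [1.465e-03, 1.465e-03, 2.197e-03, 2.930e-03]  ψ = [0, 1, 1, 2]  (obs o_1=3)
t=2: δ = [1.373e-04, 9.155e-05, 1.831e-04, 6.866e-05]  ψ = [0, 3, 3, 2]  (obs o_2=0)
t=3: δ = [6.437e-06, 1.144e-05, 1.717e-05, 1.144e-05]  ψ = [0, 2, 2, 2]  (obs o_3=1)
t=4: δ = [1.609e-06, 1.609e-06, 7.153e-07, 1.073e-06]  ψ = [2, 2, 3, 2]  (obs o_4=2)
t=5: δ = [2.263e-07, 1.509e-07, 7.544e-08, 1.006e-07]  ψ = [0, 1, 1, 0]  (obs o_5=2)
t=6: δ = [1.061e-08, 4.715e-09, 7.072e-09, 1.414e-08]  ψ = [0, 1, 0, 0]  (obs o_6=3)
backtrack: best end state = 3; path = [2, 3, 2, 2, 0, 0, 3]

path = [2, 3, 2, 2, 0, 0, 3]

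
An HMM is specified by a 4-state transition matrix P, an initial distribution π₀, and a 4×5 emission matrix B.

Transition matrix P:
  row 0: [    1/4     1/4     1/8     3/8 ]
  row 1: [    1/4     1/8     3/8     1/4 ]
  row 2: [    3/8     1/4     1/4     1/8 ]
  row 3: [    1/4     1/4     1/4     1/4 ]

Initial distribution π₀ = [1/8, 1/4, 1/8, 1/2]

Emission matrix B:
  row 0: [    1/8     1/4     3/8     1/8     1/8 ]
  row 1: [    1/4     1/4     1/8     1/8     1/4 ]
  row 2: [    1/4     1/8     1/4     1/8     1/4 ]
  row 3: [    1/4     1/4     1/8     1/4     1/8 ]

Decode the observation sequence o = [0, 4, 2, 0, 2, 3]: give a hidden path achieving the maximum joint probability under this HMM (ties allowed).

t=0: δ = [1.562e-02, 6.250e-02, 3.125e-02, 1.250e-01]  (obs o_0=0)
t=1: δ = [3.906e-03, 7.812e-03, 7.812e-03, 3.906e-03]  ψ = [3, 3, 3, 3]  (obs o_1=4)
t=2: δ = [1.099e-03, 2.441e-04, 7.324e-04, 2.441e-04]  ψ = [2, 2, 1, 1]  (obs o_2=2)
t=3: δ = [3.433e-05, 6.866e-05, 4.578e-05, 1.030e-04]  ψ = [0, 0, 2, 0]  (obs o_3=0)
t=4: δ = [9.656e-06, 3.219e-06, 6.437e-06, 3.219e-06]  ψ = [3, 3, 1, 3]  (obs o_4=2)
t=5: δ = [3.017e-07, 3.017e-07, 2.012e-07, 9.052e-07]  ψ = [0, 0, 2, 0]  (obs o_5=3)
backtrack: best end state = 3; path = [3, 2, 0, 3, 0, 3]

path = [3, 2, 0, 3, 0, 3]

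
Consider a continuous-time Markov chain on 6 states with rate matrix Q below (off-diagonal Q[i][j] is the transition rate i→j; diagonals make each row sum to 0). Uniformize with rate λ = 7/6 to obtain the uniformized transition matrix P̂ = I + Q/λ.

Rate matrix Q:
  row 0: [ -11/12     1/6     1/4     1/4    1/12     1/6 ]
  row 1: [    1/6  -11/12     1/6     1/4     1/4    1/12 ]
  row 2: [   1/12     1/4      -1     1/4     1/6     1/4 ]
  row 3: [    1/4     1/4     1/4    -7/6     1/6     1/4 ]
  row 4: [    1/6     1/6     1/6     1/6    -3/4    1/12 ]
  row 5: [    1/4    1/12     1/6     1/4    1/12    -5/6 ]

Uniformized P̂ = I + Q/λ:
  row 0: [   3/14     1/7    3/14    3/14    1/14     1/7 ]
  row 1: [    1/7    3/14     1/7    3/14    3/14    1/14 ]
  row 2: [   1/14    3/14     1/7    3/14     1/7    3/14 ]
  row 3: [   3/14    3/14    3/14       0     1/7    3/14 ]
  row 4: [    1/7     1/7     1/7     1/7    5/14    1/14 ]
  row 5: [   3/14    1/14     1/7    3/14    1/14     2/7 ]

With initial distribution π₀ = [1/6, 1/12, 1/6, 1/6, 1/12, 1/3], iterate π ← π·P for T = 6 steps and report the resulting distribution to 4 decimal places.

t=0: π = [0.1667, 0.0833, 0.1667, 0.1667, 0.0833, 0.3333]
t=1: π = [0.1786, 0.1488, 0.1667, 0.1726, 0.1310, 0.2024]
t=2: π = [0.1705, 0.1633, 0.1679, 0.1679, 0.1543, 0.1760]
t=3: π = [0.1676, 0.1659, 0.1670, 0.1673, 0.1628, 0.1693]
t=4: π = [0.1669, 0.1665, 0.1668, 0.1668, 0.1655, 0.1674]
t=5: π = [0.1667, 0.1666, 0.1667, 0.1667, 0.1663, 0.1669]
t=6: π = [0.1667, 0.1667, 0.1667, 0.1667, 0.1666, 0.1667]

π = [0.1667, 0.1667, 0.1667, 0.1667, 0.1666, 0.1667]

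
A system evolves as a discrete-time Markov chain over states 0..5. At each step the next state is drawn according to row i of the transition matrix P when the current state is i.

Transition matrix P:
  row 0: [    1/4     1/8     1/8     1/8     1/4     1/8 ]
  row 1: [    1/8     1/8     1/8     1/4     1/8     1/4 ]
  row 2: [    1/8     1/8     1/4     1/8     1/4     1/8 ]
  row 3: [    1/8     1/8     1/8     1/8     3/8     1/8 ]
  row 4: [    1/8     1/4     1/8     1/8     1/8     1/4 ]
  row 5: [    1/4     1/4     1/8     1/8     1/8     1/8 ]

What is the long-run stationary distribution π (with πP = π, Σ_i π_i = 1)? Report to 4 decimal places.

π = [0.1674, 0.1715, 0.1429, 0.1464, 0.2004, 0.1715]

Balance equations π_j = Σ_i π_i·P[i][j]:
  π_0 = 1/4·π_0 + 1/8·π_1 + 1/8·π_2 + 1/8·π_3 + 1/8·π_4 + 1/4·π_5
  π_1 = 1/8·π_0 + 1/8·π_1 + 1/8·π_2 + 1/8·π_3 + 1/4·π_4 + 1/4·π_5
  π_2 = 1/8·π_0 + 1/8·π_1 + 1/4·π_2 + 1/8·π_3 + 1/8·π_4 + 1/8·π_5
  π_3 = 1/8·π_0 + 1/4·π_1 + 1/8·π_2 + 1/8·π_3 + 1/8·π_4 + 1/8·π_5
  π_4 = 1/4·π_0 + 1/8·π_1 + 1/4·π_2 + 3/8·π_3 + 1/8·π_4 + 1/8·π_5
  normalize: π_0 + π_1 + π_2 + π_3 + π_4 + π_5 = 1
Solving the linear system gives exactly π = [608/3633, 89/519, 1/7, 76/519, 104/519, 89/519].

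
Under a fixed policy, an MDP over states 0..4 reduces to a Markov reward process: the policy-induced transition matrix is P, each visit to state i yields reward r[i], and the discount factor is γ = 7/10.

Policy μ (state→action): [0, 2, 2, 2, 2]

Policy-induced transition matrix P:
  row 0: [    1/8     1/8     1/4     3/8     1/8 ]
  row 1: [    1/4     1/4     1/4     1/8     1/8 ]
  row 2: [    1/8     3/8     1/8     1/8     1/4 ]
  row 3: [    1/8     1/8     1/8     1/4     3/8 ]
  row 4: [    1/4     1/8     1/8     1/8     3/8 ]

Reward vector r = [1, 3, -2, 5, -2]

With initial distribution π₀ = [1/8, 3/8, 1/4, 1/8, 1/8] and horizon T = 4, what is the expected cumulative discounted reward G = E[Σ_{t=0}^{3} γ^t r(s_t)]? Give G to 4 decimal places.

t=0: π = [0.1250, 0.3750, 0.2500, 0.1250, 0.1250], E[r] = 1.1250, γ^t·E[r] = 1.125000, running G = 1.125000
t=1: π = [0.1875, 0.2344, 0.1875, 0.1719, 0.2188], E[r] = 0.9375, γ^t·E[r] = 0.656250, running G = 1.781250
t=2: π = [0.1816, 0.2012, 0.1777, 0.1934, 0.2461], E[r] = 0.9043, γ^t·E[r] = 0.443105, running G = 2.224355
t=3: π = [0.1809, 0.1946, 0.1729, 0.1946, 0.2571], E[r] = 0.8777, γ^t·E[r] = 0.301046, running G = 2.525402

G = 2.5254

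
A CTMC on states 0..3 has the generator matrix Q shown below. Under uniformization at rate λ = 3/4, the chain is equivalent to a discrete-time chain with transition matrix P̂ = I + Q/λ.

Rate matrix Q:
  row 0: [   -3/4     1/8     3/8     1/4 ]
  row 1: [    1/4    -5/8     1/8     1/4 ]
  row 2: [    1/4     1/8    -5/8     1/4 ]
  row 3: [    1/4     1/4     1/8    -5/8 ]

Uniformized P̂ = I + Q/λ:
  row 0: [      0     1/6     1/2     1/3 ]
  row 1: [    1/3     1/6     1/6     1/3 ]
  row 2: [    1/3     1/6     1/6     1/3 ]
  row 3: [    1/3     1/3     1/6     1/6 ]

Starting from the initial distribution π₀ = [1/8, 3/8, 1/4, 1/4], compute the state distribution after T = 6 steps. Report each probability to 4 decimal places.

t=0: π = [0.1250, 0.3750, 0.2500, 0.2500]
t=1: π = [0.2917, 0.2083, 0.2083, 0.2917]
t=2: π = [0.2361, 0.2153, 0.2639, 0.2847]
t=3: π = [0.2546, 0.2141, 0.2454, 0.2859]
t=4: π = [0.2485, 0.2143, 0.2515, 0.2857]
t=5: π = [0.2505, 0.2143, 0.2495, 0.2857]
t=6: π = [0.2498, 0.2143, 0.2502, 0.2857]

π = [0.2498, 0.2143, 0.2502, 0.2857]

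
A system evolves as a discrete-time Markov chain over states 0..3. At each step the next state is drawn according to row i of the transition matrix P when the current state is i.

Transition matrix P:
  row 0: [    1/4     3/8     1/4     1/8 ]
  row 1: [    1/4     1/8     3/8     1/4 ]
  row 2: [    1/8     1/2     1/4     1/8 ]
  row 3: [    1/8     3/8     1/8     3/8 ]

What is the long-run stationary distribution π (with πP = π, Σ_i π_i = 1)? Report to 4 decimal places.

π = [0.1895, 0.3263, 0.2632, 0.2211]

Balance equations π_j = Σ_i π_i·P[i][j]:
  π_0 = 1/4·π_0 + 1/4·π_1 + 1/8·π_2 + 1/8·π_3
  π_1 = 3/8·π_0 + 1/8·π_1 + 1/2·π_2 + 3/8·π_3
  π_2 = 1/4·π_0 + 3/8·π_1 + 1/4·π_2 + 1/8·π_3
  normalize: π_0 + π_1 + π_2 + π_3 = 1
Solving the linear system gives exactly π = [18/95, 31/95, 5/19, 21/95].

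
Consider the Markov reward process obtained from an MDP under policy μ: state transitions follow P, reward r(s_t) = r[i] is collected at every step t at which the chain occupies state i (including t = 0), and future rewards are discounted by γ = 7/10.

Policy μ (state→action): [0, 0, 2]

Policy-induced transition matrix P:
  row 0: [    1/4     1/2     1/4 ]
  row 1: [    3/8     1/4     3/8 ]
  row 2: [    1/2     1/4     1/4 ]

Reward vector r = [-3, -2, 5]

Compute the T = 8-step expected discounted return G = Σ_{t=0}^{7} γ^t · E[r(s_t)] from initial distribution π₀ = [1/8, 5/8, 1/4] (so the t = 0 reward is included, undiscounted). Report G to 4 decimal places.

t=0: π = [0.1250, 0.6250, 0.2500], E[r] = -0.3750, γ^t·E[r] = -0.375000, running G = -0.375000
t=1: π = [0.3906, 0.2813, 0.3281], E[r] = -0.0938, γ^t·E[r] = -0.065625, running G = -0.440625
t=2: π = [0.3672, 0.3477, 0.2852], E[r] = -0.3711, γ^t·E[r] = -0.181836, running G = -0.622461
t=3: π = [0.3647, 0.3418, 0.2935], E[r] = -0.3105, γ^t·E[r] = -0.106518, running G = -0.728979
t=4: π = [0.3661, 0.3412, 0.2927], E[r] = -0.3170, γ^t·E[r] = -0.076116, running G = -0.805094
t=5: π = [0.3658, 0.3415, 0.2926], E[r] = -0.3173, γ^t·E[r] = -0.053327, running G = -0.858421
t=6: π = [0.3659, 0.3415, 0.2927], E[r] = -0.3170, γ^t·E[r] = -0.037297, running G = -0.895718
t=7: π = [0.3659, 0.3415, 0.2927], E[r] = -0.3171, γ^t·E[r] = -0.026113, running G = -0.921831

G = -0.9218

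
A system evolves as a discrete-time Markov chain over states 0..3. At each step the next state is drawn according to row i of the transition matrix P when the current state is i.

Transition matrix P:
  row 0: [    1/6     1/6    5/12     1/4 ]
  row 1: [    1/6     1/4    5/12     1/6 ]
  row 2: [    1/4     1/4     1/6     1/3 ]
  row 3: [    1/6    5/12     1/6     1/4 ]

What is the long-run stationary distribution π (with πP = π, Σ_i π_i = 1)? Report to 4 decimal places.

π = [0.1903, 0.2759, 0.2832, 0.2506]

Balance equations π_j = Σ_i π_i·P[i][j]:
  π_0 = 1/6·π_0 + 1/6·π_1 + 1/4·π_2 + 1/6·π_3
  π_1 = 1/6·π_0 + 1/4·π_1 + 1/4·π_2 + 5/12·π_3
  π_2 = 5/12·π_0 + 5/12·π_1 + 1/6·π_2 + 1/6·π_3
  normalize: π_0 + π_1 + π_2 + π_3 = 1
Solving the linear system gives exactly π = [391/2055, 189/685, 194/685, 103/411].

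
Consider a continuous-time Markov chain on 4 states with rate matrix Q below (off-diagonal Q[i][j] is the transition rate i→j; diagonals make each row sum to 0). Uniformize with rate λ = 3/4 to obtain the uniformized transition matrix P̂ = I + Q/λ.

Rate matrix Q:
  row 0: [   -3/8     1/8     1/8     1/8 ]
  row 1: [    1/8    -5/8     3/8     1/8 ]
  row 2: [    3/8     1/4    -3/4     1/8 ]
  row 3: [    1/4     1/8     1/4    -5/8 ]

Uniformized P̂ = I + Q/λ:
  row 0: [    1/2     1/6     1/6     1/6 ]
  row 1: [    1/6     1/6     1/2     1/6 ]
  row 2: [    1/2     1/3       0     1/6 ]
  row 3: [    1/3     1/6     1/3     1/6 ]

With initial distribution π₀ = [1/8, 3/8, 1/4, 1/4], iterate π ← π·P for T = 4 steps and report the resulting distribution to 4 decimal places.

t=0: π = [0.1250, 0.3750, 0.2500, 0.2500]
t=1: π = [0.3333, 0.2083, 0.2917, 0.1667]
t=2: π = [0.4028, 0.2153, 0.2153, 0.1667]
t=3: π = [0.4005, 0.2025, 0.2303, 0.1667]
t=4: π = [0.4047, 0.2051, 0.2236, 0.1667]

π = [0.4047, 0.2051, 0.2236, 0.1667]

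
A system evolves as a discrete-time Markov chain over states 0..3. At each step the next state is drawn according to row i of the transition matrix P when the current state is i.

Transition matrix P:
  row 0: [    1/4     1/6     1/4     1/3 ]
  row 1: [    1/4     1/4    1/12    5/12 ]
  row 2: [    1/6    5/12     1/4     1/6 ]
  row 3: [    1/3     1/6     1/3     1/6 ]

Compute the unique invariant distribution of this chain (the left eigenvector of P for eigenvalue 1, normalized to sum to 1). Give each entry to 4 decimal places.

Balance equations π_j = Σ_i π_i·P[i][j]:
  π_0 = 1/4·π_0 + 1/4·π_1 + 1/6·π_2 + 1/3·π_3
  π_1 = 1/6·π_0 + 1/4·π_1 + 5/12·π_2 + 1/6·π_3
  π_2 = 1/4·π_0 + 1/12·π_1 + 1/4·π_2 + 1/3·π_3
  normalize: π_0 + π_1 + π_2 + π_3 = 1
Solving the linear system gives exactly π = [494/1951, 478/1951, 452/1951, 527/1951].

π = [0.2532, 0.2450, 0.2317, 0.2701]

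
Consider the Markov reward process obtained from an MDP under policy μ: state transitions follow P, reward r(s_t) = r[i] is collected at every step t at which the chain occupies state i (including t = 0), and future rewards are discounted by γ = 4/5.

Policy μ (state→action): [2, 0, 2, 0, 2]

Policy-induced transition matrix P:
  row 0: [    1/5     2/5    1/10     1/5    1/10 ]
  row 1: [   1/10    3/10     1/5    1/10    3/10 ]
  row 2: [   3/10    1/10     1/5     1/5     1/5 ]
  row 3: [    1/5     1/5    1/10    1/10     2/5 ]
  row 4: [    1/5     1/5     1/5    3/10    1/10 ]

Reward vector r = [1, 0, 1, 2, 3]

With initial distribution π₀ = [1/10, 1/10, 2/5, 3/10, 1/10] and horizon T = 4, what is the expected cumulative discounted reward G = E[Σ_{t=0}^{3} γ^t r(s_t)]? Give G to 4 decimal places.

G = 4.1512

t=0: π = [0.1000, 0.1000, 0.4000, 0.3000, 0.1000], E[r] = 1.4000, γ^t·E[r] = 1.400000, running G = 1.400000
t=1: π = [0.2300, 0.1900, 0.1600, 0.1700, 0.2500], E[r] = 1.4800, γ^t·E[r] = 1.184000, running G = 2.584000
t=2: π = [0.1970, 0.2490, 0.1600, 0.1890, 0.2050], E[r] = 1.3500, γ^t·E[r] = 0.864000, running G = 3.448000
t=3: π = [0.1911, 0.2483, 0.1614, 0.1767, 0.2225], E[r] = 1.3734, γ^t·E[r] = 0.703181, running G = 4.151181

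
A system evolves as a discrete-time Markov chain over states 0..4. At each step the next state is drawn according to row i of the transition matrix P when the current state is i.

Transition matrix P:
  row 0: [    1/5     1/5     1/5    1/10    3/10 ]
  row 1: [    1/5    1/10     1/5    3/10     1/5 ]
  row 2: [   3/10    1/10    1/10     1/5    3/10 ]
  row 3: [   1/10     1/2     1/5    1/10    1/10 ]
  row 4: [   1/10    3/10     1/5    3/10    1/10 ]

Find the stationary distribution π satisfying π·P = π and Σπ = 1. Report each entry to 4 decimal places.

π = [0.1781, 0.2391, 0.1818, 0.2052, 0.1959]

Balance equations π_j = Σ_i π_i·P[i][j]:
  π_0 = 1/5·π_0 + 1/5·π_1 + 3/10·π_2 + 1/10·π_3 + 1/10·π_4
  π_1 = 1/5·π_0 + 1/10·π_1 + 1/10·π_2 + 1/2·π_3 + 3/10·π_4
  π_2 = 1/5·π_0 + 1/5·π_1 + 1/10·π_2 + 1/5·π_3 + 1/5·π_4
  π_3 = 1/10·π_0 + 3/10·π_1 + 1/5·π_2 + 1/10·π_3 + 3/10·π_4
  normalize: π_0 + π_1 + π_2 + π_3 + π_4 = 1
Solving the linear system gives exactly π = [1285/7216, 1725/7216, 2/11, 2961/14432, 257/1312].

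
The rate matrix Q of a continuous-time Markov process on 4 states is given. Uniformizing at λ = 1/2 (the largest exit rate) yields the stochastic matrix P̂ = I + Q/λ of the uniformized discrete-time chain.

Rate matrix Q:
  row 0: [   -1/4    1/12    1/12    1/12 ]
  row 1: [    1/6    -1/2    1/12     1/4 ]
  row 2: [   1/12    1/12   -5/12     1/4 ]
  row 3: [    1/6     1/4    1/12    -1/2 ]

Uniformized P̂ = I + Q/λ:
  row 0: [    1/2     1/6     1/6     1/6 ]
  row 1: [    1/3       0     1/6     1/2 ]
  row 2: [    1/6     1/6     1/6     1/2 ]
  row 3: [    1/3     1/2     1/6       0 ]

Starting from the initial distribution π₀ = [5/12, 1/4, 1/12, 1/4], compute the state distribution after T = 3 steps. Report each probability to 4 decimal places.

t=0: π = [0.4167, 0.2500, 0.0833, 0.2500]
t=1: π = [0.3889, 0.2083, 0.1667, 0.2361]
t=2: π = [0.3704, 0.2106, 0.1667, 0.2523]
t=3: π = [0.3673, 0.2157, 0.1667, 0.2504]

π = [0.3673, 0.2157, 0.1667, 0.2504]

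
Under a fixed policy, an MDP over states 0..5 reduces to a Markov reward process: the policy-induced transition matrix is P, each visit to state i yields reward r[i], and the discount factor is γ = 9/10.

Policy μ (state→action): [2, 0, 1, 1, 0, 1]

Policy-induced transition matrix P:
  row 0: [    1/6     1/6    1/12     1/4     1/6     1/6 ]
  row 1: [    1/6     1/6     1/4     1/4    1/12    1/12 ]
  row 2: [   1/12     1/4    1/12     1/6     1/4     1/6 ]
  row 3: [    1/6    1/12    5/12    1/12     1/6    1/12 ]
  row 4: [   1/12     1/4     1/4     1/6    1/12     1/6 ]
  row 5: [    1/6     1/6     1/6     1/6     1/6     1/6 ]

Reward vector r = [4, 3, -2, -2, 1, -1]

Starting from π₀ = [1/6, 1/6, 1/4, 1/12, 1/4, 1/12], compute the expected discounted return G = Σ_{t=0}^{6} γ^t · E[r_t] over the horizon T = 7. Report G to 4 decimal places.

G = 2.0876

t=0: π = [0.1667, 0.1667, 0.2500, 0.0833, 0.2500, 0.0833], E[r] = 0.6667, γ^t·E[r] = 0.666667, running G = 0.666667
t=1: π = [0.1250, 0.2014, 0.1875, 0.1875, 0.1528, 0.1458], E[r] = 0.3611, γ^t·E[r] = 0.325000, running G = 0.991667
t=2: π = [0.1383, 0.1794, 0.2170, 0.1782, 0.1528, 0.1343], E[r] = 0.3194, γ^t·E[r] = 0.258750, running G = 1.250417
t=3: π = [0.1359, 0.1826, 0.2093, 0.1783, 0.1571, 0.1369], E[r] = 0.3363, γ^t·E[r] = 0.245180, running G = 1.495596
t=4: π = [0.1361, 0.1823, 0.2108, 0.1783, 0.1558, 0.1366], E[r] = 0.3325, γ^t·E[r] = 0.218157, running G = 1.713753
t=5: π = [0.1361, 0.1824, 0.2105, 0.1783, 0.1561, 0.1366], E[r] = 0.3332, γ^t·E[r] = 0.196777, running G = 1.910530
t=6: π = [0.1361, 0.1824, 0.2106, 0.1783, 0.1560, 0.1366], E[r] = 0.3331, γ^t·E[r] = 0.177030, running G = 2.087560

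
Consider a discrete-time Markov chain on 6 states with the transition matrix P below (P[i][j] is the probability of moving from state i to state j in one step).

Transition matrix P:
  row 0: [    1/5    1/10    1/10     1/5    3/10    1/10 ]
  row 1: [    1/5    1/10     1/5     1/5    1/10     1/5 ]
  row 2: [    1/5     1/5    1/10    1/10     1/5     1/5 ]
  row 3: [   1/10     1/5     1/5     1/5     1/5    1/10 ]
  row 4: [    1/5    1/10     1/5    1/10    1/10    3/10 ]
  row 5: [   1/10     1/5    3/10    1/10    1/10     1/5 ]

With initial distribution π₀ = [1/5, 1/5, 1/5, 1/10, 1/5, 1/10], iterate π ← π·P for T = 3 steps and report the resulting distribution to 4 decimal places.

t=0: π = [0.2000, 0.2000, 0.2000, 0.1000, 0.2000, 0.1000]
t=1: π = [0.1800, 0.1400, 0.1700, 0.1500, 0.1700, 0.1900]
t=2: π = [0.1660, 0.1510, 0.1840, 0.1470, 0.1680, 0.1840]
t=3: π = [0.1669, 0.1515, 0.1834, 0.1464, 0.1663, 0.1855]

π = [0.1669, 0.1515, 0.1834, 0.1464, 0.1663, 0.1855]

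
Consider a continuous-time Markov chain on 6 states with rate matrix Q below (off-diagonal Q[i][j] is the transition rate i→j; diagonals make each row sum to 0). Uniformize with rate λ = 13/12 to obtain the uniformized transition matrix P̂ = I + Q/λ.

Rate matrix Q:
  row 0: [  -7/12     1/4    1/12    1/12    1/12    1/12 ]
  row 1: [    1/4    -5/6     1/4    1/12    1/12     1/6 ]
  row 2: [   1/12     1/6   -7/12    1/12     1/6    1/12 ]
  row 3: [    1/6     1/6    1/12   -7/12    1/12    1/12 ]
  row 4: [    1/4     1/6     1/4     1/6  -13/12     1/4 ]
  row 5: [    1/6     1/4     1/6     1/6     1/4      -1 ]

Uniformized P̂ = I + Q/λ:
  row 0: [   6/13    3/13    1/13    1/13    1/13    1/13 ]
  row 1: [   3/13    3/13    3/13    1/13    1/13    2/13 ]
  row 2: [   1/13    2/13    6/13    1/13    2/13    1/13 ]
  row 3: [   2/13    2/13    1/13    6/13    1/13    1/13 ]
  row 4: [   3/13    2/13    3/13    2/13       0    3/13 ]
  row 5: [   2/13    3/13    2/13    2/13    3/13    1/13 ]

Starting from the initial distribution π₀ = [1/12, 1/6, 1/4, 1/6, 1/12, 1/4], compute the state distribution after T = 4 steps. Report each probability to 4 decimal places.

t=0: π = [0.0833, 0.1667, 0.2500, 0.1667, 0.0833, 0.2500]
t=1: π = [0.1795, 0.1923, 0.2308, 0.1667, 0.1282, 0.1026]
t=2: π = [0.2160, 0.1903, 0.2229, 0.1588, 0.1006, 0.1114]
t=3: π = [0.2255, 0.1937, 0.2160, 0.1543, 0.1035, 0.1070]
t=4: π = [0.2295, 0.1943, 0.2139, 0.1525, 0.1020, 0.1077]

π = [0.2295, 0.1943, 0.2139, 0.1525, 0.1020, 0.1077]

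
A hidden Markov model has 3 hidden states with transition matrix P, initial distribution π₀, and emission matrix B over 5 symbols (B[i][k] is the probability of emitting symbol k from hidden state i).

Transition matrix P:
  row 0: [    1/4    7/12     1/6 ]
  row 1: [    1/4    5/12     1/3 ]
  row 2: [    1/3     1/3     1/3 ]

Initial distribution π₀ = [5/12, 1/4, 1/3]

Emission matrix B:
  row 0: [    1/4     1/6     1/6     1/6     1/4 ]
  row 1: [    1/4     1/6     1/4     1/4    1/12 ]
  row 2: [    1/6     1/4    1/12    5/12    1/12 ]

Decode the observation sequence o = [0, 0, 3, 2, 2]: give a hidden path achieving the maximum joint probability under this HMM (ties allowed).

path = [0, 1, 2, 1, 1]

t=0: δ = [1.042e-01, 6.250e-02, 5.556e-02]  (obs o_0=0)
t=1: δ = [6.510e-03, 1.519e-02, 3.472e-03]  ψ = [0, 0, 1]  (obs o_1=0)
t=2: δ = [6.330e-04, 1.582e-03, 2.110e-03]  ψ = [1, 1, 1]  (obs o_2=3)
t=3: δ = [1.172e-04, 1.758e-04, 5.861e-05]  ψ = [2, 2, 2]  (obs o_3=2)
t=4: δ = [7.326e-06, 1.831e-05, 4.884e-06]  ψ = [1, 1, 1]  (obs o_4=2)
backtrack: best end state = 1; path = [0, 1, 2, 1, 1]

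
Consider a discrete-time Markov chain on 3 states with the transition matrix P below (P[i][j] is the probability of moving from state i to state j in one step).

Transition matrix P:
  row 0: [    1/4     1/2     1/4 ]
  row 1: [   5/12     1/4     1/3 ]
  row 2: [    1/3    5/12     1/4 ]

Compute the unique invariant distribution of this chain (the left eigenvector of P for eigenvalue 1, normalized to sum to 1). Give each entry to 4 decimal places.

π = [0.3370, 0.3812, 0.2818]

Balance equations π_j = Σ_i π_i·P[i][j]:
  π_0 = 1/4·π_0 + 5/12·π_1 + 1/3·π_2
  π_1 = 1/2·π_0 + 1/4·π_1 + 5/12·π_2
  normalize: π_0 + π_1 + π_2 = 1
Solving the linear system gives exactly π = [61/181, 69/181, 51/181].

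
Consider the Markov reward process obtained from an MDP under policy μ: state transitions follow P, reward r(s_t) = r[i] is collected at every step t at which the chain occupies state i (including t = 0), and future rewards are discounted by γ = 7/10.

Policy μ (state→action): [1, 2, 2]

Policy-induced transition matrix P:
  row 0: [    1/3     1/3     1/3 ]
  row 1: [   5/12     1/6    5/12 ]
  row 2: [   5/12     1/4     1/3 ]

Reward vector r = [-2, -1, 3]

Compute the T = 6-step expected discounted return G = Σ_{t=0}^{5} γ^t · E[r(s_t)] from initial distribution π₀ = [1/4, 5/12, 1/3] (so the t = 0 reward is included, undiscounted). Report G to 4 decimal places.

t=0: π = [0.2500, 0.4167, 0.3333], E[r] = 0.0833, γ^t·E[r] = 0.083333, running G = 0.083333
t=1: π = [0.3958, 0.2361, 0.3681], E[r] = 0.0764, γ^t·E[r] = 0.053472, running G = 0.136806
t=2: π = [0.3837, 0.2633, 0.3530], E[r] = 0.0284, γ^t·E[r] = 0.013895, running G = 0.150700
t=3: π = [0.3847, 0.2600, 0.3553], E[r] = 0.0364, γ^t·E[r] = 0.012489, running G = 0.163189
t=4: π = [0.3846, 0.2604, 0.3550], E[r] = 0.0354, γ^t·E[r] = 0.008500, running G = 0.171689
t=5: π = [0.3846, 0.2604, 0.3550], E[r] = 0.0355, γ^t·E[r] = 0.005969, running G = 0.177658

G = 0.1777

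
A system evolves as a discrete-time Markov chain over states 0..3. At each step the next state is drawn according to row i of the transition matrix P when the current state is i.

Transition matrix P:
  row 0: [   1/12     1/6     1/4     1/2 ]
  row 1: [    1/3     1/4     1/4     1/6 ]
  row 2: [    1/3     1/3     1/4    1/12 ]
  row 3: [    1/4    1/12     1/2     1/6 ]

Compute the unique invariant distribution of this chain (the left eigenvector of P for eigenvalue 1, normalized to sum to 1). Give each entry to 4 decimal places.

π = [0.2517, 0.2170, 0.3063, 0.2250]

Balance equations π_j = Σ_i π_i·P[i][j]:
  π_0 = 1/12·π_0 + 1/3·π_1 + 1/3·π_2 + 1/4·π_3
  π_1 = 1/6·π_0 + 1/4·π_1 + 1/3·π_2 + 1/12·π_3
  π_2 = 1/4·π_0 + 1/4·π_1 + 1/4·π_2 + 1/2·π_3
  normalize: π_0 + π_1 + π_2 + π_3 = 1
Solving the linear system gives exactly π = [189/751, 163/751, 230/751, 169/751].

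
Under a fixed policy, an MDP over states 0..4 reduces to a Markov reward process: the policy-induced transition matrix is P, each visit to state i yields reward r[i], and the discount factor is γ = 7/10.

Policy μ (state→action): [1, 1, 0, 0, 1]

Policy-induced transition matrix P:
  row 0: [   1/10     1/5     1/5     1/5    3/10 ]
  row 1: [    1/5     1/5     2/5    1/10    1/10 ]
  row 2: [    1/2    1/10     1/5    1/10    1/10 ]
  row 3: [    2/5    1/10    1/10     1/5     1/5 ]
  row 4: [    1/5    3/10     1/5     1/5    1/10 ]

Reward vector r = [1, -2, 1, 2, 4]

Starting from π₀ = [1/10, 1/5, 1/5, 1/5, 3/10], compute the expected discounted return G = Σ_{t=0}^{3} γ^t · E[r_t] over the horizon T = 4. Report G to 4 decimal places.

G = 3.1600

t=0: π = [0.1000, 0.2000, 0.2000, 0.2000, 0.3000], E[r] = 1.5000, γ^t·E[r] = 1.500000, running G = 1.500000
t=1: π = [0.2900, 0.1900, 0.2200, 0.1600, 0.1400], E[r] = 1.0100, γ^t·E[r] = 0.707000, running G = 2.207000
t=2: π = [0.2690, 0.1760, 0.2220, 0.1590, 0.1740], E[r] = 1.1530, γ^t·E[r] = 0.564970, running G = 2.771970
t=3: π = [0.2715, 0.1793, 0.2193, 0.1602, 0.1697], E[r] = 1.1314, γ^t·E[r] = 0.388070, running G = 3.160040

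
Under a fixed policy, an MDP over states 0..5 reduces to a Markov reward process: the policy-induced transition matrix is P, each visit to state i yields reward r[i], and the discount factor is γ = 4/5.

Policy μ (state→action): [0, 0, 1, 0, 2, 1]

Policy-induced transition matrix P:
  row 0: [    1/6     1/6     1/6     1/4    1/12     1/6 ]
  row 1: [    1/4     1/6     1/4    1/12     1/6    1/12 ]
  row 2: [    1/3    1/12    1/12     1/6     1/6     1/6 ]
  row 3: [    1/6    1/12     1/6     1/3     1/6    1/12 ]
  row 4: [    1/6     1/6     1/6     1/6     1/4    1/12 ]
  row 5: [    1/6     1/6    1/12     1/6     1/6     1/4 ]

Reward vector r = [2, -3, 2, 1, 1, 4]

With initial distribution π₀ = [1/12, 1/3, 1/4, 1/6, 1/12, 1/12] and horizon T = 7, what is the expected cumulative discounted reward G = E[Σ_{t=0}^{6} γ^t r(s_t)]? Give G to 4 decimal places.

G = 3.8718

t=0: π = [0.0833, 0.3333, 0.2500, 0.1667, 0.0833, 0.0833], E[r] = 0.2500, γ^t·E[r] = 0.250000, running G = 0.250000
t=1: π = [0.2361, 0.1319, 0.1667, 0.1736, 0.1667, 0.1250], E[r] = 1.2500, γ^t·E[r] = 1.000000, running G = 1.250000
t=2: π = [0.2054, 0.1383, 0.1534, 0.2043, 0.1609, 0.1377], E[r] = 1.2188, γ^t·E[r] = 0.780000, running G = 2.030000
t=3: π = [0.2038, 0.1369, 0.1539, 0.2063, 0.1630, 0.1362], E[r] = 1.2188, γ^t·E[r] = 0.624025, running G = 2.654025
t=4: π = [0.2037, 0.1366, 0.1539, 0.2066, 0.1633, 0.1358], E[r] = 1.2186, γ^t·E[r] = 0.499119, running G = 3.153144
t=5: π = [0.2037, 0.1366, 0.1539, 0.2067, 0.1633, 0.1358], E[r] = 1.2184, γ^t·E[r] = 0.399260, running G = 3.552404
t=6: π = [0.2037, 0.1366, 0.1539, 0.2067, 0.1633, 0.1358], E[r] = 1.2184, γ^t·E[r] = 0.319407, running G = 3.871811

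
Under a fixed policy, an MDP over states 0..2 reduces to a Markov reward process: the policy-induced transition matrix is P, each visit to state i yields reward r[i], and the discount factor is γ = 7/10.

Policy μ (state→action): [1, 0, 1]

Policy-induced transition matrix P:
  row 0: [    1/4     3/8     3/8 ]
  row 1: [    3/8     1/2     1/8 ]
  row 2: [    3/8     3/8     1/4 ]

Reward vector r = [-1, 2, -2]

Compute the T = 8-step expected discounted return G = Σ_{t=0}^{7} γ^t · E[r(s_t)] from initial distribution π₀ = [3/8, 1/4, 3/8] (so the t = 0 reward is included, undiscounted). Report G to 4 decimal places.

G = -0.5949

t=0: π = [0.3750, 0.2500, 0.3750], E[r] = -0.6250, γ^t·E[r] = -0.625000, running G = -0.625000
t=1: π = [0.3281, 0.4063, 0.2656], E[r] = -0.0469, γ^t·E[r] = -0.032813, running G = -0.657813
t=2: π = [0.3340, 0.4258, 0.2402], E[r] = 0.0371, γ^t·E[r] = 0.018184, running G = -0.639629
t=3: π = [0.3333, 0.4282, 0.2385], E[r] = 0.0461, γ^t·E[r] = 0.015827, running G = -0.623802
t=4: π = [0.3333, 0.4285, 0.2381], E[r] = 0.0475, γ^t·E[r] = 0.011394, running G = -0.612408
t=5: π = [0.3333, 0.4286, 0.2381], E[r] = 0.0476, γ^t·E[r] = 0.007999, running G = -0.604409
t=6: π = [0.3333, 0.4286, 0.2381], E[r] = 0.0476, γ^t·E[r] = 0.005602, running G = -0.598807
t=7: π = [0.3333, 0.4286, 0.2381], E[r] = 0.0476, γ^t·E[r] = 0.003922, running G = -0.594885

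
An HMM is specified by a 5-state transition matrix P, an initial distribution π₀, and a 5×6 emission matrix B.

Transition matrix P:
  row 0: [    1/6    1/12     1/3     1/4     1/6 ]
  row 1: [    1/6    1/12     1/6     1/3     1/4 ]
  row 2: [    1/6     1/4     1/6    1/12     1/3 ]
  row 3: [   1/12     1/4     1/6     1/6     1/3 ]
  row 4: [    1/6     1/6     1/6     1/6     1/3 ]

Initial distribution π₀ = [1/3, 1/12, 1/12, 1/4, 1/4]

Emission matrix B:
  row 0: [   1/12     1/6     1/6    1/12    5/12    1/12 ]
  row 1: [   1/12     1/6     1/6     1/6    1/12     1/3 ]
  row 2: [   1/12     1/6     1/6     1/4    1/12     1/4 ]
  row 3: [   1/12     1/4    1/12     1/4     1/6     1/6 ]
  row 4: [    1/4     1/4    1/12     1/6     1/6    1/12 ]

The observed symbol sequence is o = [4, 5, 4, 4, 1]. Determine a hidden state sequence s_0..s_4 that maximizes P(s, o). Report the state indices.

path = [0, 2, 0, 0, 3]

t=0: δ = [1.389e-01, 6.944e-03, 6.944e-03, 4.167e-02, 4.167e-02]  (obs o_0=4)
t=1: δ = [1.929e-03, 3.858e-03, 1.157e-02, 5.787e-03, 1.929e-03]  ψ = [0, 0, 0, 0, 0]  (obs o_1=5)
t=2: δ = [8.038e-04, 2.411e-04, 1.608e-04, 2.143e-04, 6.430e-04]  ψ = [2, 2, 2, 1, 2]  (obs o_2=4)
t=3: δ = [5.582e-05, 8.931e-06, 2.233e-05, 3.349e-05, 3.572e-05]  ψ = [0, 4, 0, 0, 4]  (obs o_3=4)
t=4: δ = [1.550e-06, 1.395e-06, 3.101e-06, 3.489e-06, 2.977e-06]  ψ = [0, 3, 0, 0, 4]  (obs o_4=1)
backtrack: best end state = 3; path = [0, 2, 0, 0, 3]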